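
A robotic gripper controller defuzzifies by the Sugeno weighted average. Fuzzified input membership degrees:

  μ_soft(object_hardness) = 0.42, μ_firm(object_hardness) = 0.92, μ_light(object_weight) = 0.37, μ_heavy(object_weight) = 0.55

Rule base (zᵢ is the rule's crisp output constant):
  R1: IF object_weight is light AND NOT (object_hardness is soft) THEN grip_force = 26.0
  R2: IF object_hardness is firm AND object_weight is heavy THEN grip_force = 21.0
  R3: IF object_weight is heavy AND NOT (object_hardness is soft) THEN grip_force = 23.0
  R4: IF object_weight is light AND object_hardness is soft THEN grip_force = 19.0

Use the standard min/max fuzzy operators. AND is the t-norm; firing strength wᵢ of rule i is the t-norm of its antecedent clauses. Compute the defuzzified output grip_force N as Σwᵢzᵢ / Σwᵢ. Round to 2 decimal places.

22.20

R1 (z=26.0): light=0.37, ¬soft=1−0.42=0.58; AND[min(a, b)] → w = 0.37
R2 (z=21.0): firm=0.92, heavy=0.55; AND[min(a, b)] → w = 0.55
R3 (z=23.0): heavy=0.55, ¬soft=1−0.42=0.58; AND[min(a, b)] → w = 0.55
R4 (z=19.0): light=0.37, soft=0.42; AND[min(a, b)] → w = 0.37
Weighted average = (0.37·26.0 + 0.55·21.0 + 0.55·23.0 + 0.37·19.0) / (0.37 + 0.55 + 0.55 + 0.37)
  = 40.8500 / 1.8400 = 22.20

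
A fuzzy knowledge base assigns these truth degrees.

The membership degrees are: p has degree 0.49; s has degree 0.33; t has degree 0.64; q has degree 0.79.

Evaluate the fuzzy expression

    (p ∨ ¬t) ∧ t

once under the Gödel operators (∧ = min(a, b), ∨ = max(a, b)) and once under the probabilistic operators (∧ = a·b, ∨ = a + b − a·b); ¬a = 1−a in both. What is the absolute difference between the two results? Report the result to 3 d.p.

0.059

Under Gödel:
  ¬t = 1 − 0.64 = 0.36
  p ∨ ¬t = max(a, b) on (0.49, 0.36) = 0.49
  (p ∨ ¬t) ∧ t = min(a, b) on (0.49, 0.64) = 0.49
  → value = 0.4900
Under probabilistic:
  ¬t = 1 − 0.6400 = 0.3600
  p ∨ ¬t = a + b − a·b on (0.4900, 0.3600) = 0.6736
  (p ∨ ¬t) ∧ t = a·b on (0.6736, 0.6400) = 0.4311
  → value = 0.4311
|0.4900 − 0.4311| = 0.059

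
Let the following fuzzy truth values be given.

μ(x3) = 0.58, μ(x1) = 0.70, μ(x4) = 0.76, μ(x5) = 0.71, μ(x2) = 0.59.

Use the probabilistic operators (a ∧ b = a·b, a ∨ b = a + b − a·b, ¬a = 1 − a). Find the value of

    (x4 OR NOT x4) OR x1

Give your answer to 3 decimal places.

0.945

NOT x4 = 1 − 0.7600 = 0.2400
x4 OR NOT x4 = a + b − a·b on (0.7600, 0.2400) = 0.8176
(x4 OR NOT x4) OR x1 = a + b − a·b on (0.8176, 0.7000) = 0.9453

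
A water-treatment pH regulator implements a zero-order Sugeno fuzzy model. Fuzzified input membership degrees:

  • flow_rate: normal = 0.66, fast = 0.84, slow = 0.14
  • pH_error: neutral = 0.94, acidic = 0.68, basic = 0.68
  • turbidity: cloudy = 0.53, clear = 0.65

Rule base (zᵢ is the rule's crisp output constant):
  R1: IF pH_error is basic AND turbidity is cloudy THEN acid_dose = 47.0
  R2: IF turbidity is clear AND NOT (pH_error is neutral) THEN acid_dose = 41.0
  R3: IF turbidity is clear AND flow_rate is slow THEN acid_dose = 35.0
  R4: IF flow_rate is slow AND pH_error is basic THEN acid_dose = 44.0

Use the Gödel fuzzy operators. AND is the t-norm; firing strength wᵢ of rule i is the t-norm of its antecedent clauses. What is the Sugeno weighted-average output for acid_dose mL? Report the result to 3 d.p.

R1 (z=47.0): basic=0.68, cloudy=0.53; AND[min(a, b)] → w = 0.53
R2 (z=41.0): clear=0.65, ¬neutral=1−0.94=0.06; AND[min(a, b)] → w = 0.06
R3 (z=35.0): clear=0.65, slow=0.14; AND[min(a, b)] → w = 0.14
R4 (z=44.0): slow=0.14, basic=0.68; AND[min(a, b)] → w = 0.14
Weighted average = (0.53·47.0 + 0.06·41.0 + 0.14·35.0 + 0.14·44.0) / (0.53 + 0.06 + 0.14 + 0.14)
  = 38.4300 / 0.8700 = 44.172

44.172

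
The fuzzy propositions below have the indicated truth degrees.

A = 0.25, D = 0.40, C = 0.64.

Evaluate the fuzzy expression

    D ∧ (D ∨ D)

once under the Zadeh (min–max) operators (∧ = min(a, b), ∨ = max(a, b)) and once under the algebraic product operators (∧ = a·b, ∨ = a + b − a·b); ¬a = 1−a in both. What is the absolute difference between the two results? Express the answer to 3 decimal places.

Under Zadeh (min–max):
  D ∨ D = max(a, b) on (0.40, 0.40) = 0.40
  D ∧ (D ∨ D) = min(a, b) on (0.40, 0.40) = 0.40
  → value = 0.4000
Under algebraic product:
  D ∨ D = a + b − a·b on (0.4000, 0.4000) = 0.6400
  D ∧ (D ∨ D) = a·b on (0.4000, 0.6400) = 0.2560
  → value = 0.2560
|0.4000 − 0.2560| = 0.144

0.144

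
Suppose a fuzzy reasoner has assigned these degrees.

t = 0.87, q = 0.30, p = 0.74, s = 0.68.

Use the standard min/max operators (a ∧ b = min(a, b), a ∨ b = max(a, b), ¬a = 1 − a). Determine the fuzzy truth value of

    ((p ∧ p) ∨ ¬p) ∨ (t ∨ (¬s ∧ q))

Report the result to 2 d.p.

0.87

p ∧ p = min(a, b) on (0.74, 0.74) = 0.74
¬p = 1 − 0.74 = 0.26
(p ∧ p) ∨ ¬p = max(a, b) on (0.74, 0.26) = 0.74
¬s = 1 − 0.68 = 0.32
¬s ∧ q = min(a, b) on (0.32, 0.30) = 0.30
t ∨ (¬s ∧ q) = max(a, b) on (0.87, 0.30) = 0.87
((p ∧ p) ∨ ¬p) ∨ (t ∨ (¬s ∧ q)) = max(a, b) on (0.74, 0.87) = 0.87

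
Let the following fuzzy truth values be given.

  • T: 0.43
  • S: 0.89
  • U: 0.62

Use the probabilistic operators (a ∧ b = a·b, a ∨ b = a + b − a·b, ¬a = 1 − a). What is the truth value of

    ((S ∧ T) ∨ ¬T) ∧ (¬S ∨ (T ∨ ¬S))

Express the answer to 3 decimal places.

S ∧ T = a·b on (0.8900, 0.4300) = 0.3827
¬T = 1 − 0.4300 = 0.5700
(S ∧ T) ∨ ¬T = a + b − a·b on (0.3827, 0.5700) = 0.7346
¬S = 1 − 0.8900 = 0.1100
¬S = 1 − 0.8900 = 0.1100
T ∨ ¬S = a + b − a·b on (0.4300, 0.1100) = 0.4927
¬S ∨ (T ∨ ¬S) = a + b − a·b on (0.1100, 0.4927) = 0.5485
((S ∧ T) ∨ ¬T) ∧ (¬S ∨ (T ∨ ¬S)) = a·b on (0.7346, 0.5485) = 0.4029

0.403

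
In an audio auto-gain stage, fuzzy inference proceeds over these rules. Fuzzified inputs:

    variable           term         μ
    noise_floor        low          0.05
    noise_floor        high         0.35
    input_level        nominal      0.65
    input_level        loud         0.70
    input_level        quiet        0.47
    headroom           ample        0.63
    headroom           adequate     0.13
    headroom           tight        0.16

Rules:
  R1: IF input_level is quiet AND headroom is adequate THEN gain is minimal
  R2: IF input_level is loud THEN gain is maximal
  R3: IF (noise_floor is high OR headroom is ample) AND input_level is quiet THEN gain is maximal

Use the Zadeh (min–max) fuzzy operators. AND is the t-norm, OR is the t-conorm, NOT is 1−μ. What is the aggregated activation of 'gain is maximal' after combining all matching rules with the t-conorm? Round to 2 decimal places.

R1: quiet=0.47, adequate=0.13; AND[min(a, b)] → w = 0.13
R2: loud=0.70 → w = 0.70
R3: (high=0.35 OR ample=0.63) = 0.63; AND[min(a, b)] with quiet=0.47 → w = 0.47
Rules with consequent 'maximal': {R2, R3} → strengths 0.70, 0.47
Aggregate via t-conorm [max(a, b)]: 0.70

0.70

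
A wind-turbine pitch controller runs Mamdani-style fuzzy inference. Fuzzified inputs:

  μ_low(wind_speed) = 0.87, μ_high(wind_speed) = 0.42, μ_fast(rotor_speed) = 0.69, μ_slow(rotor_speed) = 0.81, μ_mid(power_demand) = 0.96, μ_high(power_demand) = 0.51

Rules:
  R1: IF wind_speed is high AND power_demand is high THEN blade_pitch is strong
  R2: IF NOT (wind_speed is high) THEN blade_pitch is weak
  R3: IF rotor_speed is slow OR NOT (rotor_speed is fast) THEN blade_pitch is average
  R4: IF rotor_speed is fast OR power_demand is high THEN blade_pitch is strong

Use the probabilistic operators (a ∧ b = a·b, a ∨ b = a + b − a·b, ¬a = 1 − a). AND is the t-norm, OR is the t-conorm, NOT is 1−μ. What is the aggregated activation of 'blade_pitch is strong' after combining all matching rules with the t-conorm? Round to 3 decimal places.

R1: high=0.42, high=0.51; AND[a·b] → w = 0.2142
R2: ¬high=1−0.42=0.58 → w = 0.5800
R3: slow=0.81, ¬fast=1−0.69=0.31; OR[a + b − a·b] → w = 0.8689
R4: fast=0.69, high=0.51; OR[a + b − a·b] → w = 0.8481
Rules with consequent 'strong': {R1, R4} → strengths 0.2142, 0.8481
Aggregate via t-conorm [a + b − a·b]: 0.8806

0.881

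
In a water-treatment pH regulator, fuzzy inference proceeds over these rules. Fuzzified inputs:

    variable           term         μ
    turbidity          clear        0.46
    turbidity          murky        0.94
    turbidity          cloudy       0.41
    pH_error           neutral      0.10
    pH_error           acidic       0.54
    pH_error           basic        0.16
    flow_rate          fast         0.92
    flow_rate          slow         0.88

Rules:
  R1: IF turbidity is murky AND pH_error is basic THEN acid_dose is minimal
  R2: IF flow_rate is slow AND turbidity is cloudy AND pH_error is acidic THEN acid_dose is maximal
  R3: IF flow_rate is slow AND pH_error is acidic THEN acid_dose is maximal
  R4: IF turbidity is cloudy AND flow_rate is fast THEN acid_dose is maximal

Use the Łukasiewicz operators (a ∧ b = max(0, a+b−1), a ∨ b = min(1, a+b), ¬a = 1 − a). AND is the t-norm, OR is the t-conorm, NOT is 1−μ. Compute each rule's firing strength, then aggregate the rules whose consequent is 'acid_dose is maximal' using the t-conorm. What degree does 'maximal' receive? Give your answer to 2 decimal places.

0.75

R1: murky=0.94, basic=0.16; AND[max(0, a+b−1)] → w = 0.10
R2: slow=0.88, cloudy=0.41, acidic=0.54; AND[max(0, a+b−1)] → w = 0.00
R3: slow=0.88, acidic=0.54; AND[max(0, a+b−1)] → w = 0.42
R4: cloudy=0.41, fast=0.92; AND[max(0, a+b−1)] → w = 0.33
Rules with consequent 'maximal': {R2, R3, R4} → strengths 0.00, 0.42, 0.33
Aggregate via t-conorm [min(1, a+b)]: 0.75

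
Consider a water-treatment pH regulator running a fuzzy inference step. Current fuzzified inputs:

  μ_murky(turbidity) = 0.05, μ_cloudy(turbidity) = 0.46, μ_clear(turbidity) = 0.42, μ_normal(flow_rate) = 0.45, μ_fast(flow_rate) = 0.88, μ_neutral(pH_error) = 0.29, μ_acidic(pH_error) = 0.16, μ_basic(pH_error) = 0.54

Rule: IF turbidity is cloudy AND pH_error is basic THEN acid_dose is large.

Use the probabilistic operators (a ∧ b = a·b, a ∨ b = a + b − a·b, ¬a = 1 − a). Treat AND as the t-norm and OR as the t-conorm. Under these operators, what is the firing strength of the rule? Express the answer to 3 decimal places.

0.248

firing strength: cloudy=0.46, basic=0.54; AND[a·b] → w = 0.2484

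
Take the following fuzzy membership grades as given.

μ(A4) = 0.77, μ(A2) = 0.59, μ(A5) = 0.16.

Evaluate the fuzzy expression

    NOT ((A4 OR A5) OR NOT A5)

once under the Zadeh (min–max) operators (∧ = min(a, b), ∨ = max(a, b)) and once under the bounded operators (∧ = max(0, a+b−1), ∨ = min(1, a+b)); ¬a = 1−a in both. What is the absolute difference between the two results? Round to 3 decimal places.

0.160

Under Zadeh (min–max):
  A4 OR A5 = max(a, b) on (0.77, 0.16) = 0.77
  NOT A5 = 1 − 0.16 = 0.84
  (A4 OR A5) OR NOT A5 = max(a, b) on (0.77, 0.84) = 0.84
  NOT ((A4 OR A5) OR NOT A5) = 1 − 0.84 = 0.16
  → value = 0.1600
Under bounded:
  A4 OR A5 = min(1, a+b) on (0.77, 0.16) = 0.93
  NOT A5 = 1 − 0.16 = 0.84
  (A4 OR A5) OR NOT A5 = min(1, a+b) on (0.93, 0.84) = 1.00
  NOT ((A4 OR A5) OR NOT A5) = 1 − 1.00 = 0.00
  → value = 0.0000
|0.1600 − 0.0000| = 0.160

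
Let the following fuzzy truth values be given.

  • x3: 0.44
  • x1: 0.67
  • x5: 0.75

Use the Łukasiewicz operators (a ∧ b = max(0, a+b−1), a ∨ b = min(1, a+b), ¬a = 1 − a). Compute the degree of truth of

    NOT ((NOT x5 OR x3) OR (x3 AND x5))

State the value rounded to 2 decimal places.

0.12

NOT x5 = 1 − 0.75 = 0.25
NOT x5 OR x3 = min(1, a+b) on (0.25, 0.44) = 0.69
x3 AND x5 = max(0, a+b−1) on (0.44, 0.75) = 0.19
(NOT x5 OR x3) OR (x3 AND x5) = min(1, a+b) on (0.69, 0.19) = 0.88
NOT ((NOT x5 OR x3) OR (x3 AND x5)) = 1 − 0.88 = 0.12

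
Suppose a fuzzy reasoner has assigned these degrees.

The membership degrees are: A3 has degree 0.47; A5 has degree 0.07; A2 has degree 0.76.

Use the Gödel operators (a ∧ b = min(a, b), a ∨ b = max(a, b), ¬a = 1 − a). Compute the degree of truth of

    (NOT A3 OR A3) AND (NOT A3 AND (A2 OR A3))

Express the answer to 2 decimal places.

NOT A3 = 1 − 0.47 = 0.53
NOT A3 OR A3 = max(a, b) on (0.53, 0.47) = 0.53
NOT A3 = 1 − 0.47 = 0.53
A2 OR A3 = max(a, b) on (0.76, 0.47) = 0.76
NOT A3 AND (A2 OR A3) = min(a, b) on (0.53, 0.76) = 0.53
(NOT A3 OR A3) AND (NOT A3 AND (A2 OR A3)) = min(a, b) on (0.53, 0.53) = 0.53

0.53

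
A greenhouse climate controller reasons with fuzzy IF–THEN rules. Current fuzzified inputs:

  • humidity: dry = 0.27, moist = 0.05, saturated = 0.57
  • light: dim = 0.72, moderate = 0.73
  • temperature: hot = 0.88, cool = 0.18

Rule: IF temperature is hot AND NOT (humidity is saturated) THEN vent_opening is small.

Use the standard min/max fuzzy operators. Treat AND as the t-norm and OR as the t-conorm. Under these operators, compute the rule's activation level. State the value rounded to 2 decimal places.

0.43

firing strength: hot=0.88, ¬saturated=1−0.57=0.43; AND[min(a, b)] → w = 0.43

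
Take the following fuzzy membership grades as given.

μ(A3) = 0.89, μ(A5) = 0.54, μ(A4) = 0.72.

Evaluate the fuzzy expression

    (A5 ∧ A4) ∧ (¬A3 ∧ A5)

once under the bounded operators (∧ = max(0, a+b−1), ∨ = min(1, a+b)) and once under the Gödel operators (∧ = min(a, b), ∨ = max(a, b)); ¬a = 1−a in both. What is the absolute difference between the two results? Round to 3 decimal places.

0.110

Under bounded:
  A5 ∧ A4 = max(0, a+b−1) on (0.54, 0.72) = 0.26
  ¬A3 = 1 − 0.89 = 0.11
  ¬A3 ∧ A5 = max(0, a+b−1) on (0.11, 0.54) = 0.00
  (A5 ∧ A4) ∧ (¬A3 ∧ A5) = max(0, a+b−1) on (0.26, 0.00) = 0.00
  → value = 0.0000
Under Gödel:
  A5 ∧ A4 = min(a, b) on (0.54, 0.72) = 0.54
  ¬A3 = 1 − 0.89 = 0.11
  ¬A3 ∧ A5 = min(a, b) on (0.11, 0.54) = 0.11
  (A5 ∧ A4) ∧ (¬A3 ∧ A5) = min(a, b) on (0.54, 0.11) = 0.11
  → value = 0.1100
|0.0000 − 0.1100| = 0.110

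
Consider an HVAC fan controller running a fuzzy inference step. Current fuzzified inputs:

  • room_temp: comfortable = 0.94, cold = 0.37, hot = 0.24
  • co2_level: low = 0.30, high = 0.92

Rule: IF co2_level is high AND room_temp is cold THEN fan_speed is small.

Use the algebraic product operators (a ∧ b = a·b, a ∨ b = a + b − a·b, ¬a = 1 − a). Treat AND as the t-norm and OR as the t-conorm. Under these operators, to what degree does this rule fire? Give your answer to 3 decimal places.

firing strength: high=0.92, cold=0.37; AND[a·b] → w = 0.3404

0.340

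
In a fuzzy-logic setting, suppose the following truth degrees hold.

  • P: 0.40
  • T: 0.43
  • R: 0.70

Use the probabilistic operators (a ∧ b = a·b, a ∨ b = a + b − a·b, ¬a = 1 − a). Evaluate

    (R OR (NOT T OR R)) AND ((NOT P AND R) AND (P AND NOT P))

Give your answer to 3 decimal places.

NOT T = 1 − 0.4300 = 0.5700
NOT T OR R = a + b − a·b on (0.5700, 0.7000) = 0.8710
R OR (NOT T OR R) = a + b − a·b on (0.7000, 0.8710) = 0.9613
NOT P = 1 − 0.4000 = 0.6000
NOT P AND R = a·b on (0.6000, 0.7000) = 0.4200
NOT P = 1 − 0.4000 = 0.6000
P AND NOT P = a·b on (0.4000, 0.6000) = 0.2400
(NOT P AND R) AND (P AND NOT P) = a·b on (0.4200, 0.2400) = 0.1008
(R OR (NOT T OR R)) AND ((NOT P AND R) AND (P AND NOT P)) = a·b on (0.9613, 0.1008) = 0.0969

0.097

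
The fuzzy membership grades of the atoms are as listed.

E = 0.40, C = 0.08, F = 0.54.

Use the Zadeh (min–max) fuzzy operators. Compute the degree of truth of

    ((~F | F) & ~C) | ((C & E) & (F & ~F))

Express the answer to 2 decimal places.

~F = 1 − 0.54 = 0.46
~F | F = max(a, b) on (0.46, 0.54) = 0.54
~C = 1 − 0.08 = 0.92
(~F | F) & ~C = min(a, b) on (0.54, 0.92) = 0.54
C & E = min(a, b) on (0.08, 0.40) = 0.08
~F = 1 − 0.54 = 0.46
F & ~F = min(a, b) on (0.54, 0.46) = 0.46
(C & E) & (F & ~F) = min(a, b) on (0.08, 0.46) = 0.08
((~F | F) & ~C) | ((C & E) & (F & ~F)) = max(a, b) on (0.54, 0.08) = 0.54

0.54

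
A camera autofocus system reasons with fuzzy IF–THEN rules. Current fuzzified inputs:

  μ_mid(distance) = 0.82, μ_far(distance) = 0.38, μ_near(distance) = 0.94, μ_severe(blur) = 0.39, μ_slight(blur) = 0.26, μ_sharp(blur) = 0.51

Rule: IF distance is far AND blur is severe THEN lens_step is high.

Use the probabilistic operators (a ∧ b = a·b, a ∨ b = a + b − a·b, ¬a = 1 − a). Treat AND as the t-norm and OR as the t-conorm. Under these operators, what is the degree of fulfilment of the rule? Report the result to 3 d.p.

0.148

firing strength: far=0.38, severe=0.39; AND[a·b] → w = 0.1482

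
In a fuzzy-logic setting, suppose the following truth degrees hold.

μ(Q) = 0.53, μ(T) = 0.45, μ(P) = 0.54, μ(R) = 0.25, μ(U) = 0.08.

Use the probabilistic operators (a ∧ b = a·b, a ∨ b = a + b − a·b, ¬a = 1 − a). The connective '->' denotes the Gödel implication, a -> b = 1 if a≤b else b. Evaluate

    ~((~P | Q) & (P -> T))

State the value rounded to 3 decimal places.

0.664

~P = 1 − 0.5400 = 0.4600
~P | Q = a + b − a·b on (0.4600, 0.5300) = 0.7462
P -> T  [Gödel: 1 if a≤b else b] with a=0.5400, b=0.4500 → 0.4500
(~P | Q) & (P -> T) = a·b on (0.7462, 0.4500) = 0.3358
~((~P | Q) & (P -> T)) = 1 − 0.3358 = 0.6642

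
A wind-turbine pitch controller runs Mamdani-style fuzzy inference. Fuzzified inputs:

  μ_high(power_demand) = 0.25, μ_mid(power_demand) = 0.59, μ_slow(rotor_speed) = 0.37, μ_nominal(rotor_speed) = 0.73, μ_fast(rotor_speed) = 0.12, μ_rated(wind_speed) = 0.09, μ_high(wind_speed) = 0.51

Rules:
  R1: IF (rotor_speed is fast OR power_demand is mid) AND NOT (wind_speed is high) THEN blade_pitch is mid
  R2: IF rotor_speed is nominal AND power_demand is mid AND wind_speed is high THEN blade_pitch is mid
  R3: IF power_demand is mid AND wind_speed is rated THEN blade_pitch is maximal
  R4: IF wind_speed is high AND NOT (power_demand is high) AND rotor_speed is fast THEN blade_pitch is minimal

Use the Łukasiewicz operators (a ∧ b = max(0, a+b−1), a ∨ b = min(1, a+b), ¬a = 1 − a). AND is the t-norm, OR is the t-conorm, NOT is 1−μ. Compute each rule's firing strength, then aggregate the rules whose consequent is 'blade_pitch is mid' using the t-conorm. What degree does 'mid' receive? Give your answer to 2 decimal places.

0.20

R1: (fast=0.12 OR mid=0.59) = 0.71; AND[max(0, a+b−1)] with ¬high=1−0.51=0.49 → w = 0.20
R2: nominal=0.73, mid=0.59, high=0.51; AND[max(0, a+b−1)] → w = 0.00
R3: mid=0.59, rated=0.09; AND[max(0, a+b−1)] → w = 0.00
R4: high=0.51, ¬high=1−0.25=0.75, fast=0.12; AND[max(0, a+b−1)] → w = 0.00
Rules with consequent 'mid': {R1, R2} → strengths 0.20, 0.00
Aggregate via t-conorm [min(1, a+b)]: 0.20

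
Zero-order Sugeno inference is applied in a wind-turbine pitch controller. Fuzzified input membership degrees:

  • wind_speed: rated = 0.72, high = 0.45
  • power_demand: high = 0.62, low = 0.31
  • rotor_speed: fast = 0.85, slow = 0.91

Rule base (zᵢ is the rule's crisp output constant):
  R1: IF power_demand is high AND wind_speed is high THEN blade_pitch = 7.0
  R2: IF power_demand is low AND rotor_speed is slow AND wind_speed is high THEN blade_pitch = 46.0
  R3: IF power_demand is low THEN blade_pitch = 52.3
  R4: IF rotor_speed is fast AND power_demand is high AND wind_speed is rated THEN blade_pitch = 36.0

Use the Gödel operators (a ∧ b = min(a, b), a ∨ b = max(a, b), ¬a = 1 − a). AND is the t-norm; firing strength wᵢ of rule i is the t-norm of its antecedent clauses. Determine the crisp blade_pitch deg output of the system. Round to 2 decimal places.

R1 (z=7.0): high=0.62, high=0.45; AND[min(a, b)] → w = 0.45
R2 (z=46.0): low=0.31, slow=0.91, high=0.45; AND[min(a, b)] → w = 0.31
R3 (z=52.3): low=0.31 → w = 0.31
R4 (z=36.0): fast=0.85, high=0.62, rated=0.72; AND[min(a, b)] → w = 0.62
Weighted average = (0.45·7.0 + 0.31·46.0 + 0.31·52.3 + 0.62·36.0) / (0.45 + 0.31 + 0.31 + 0.62)
  = 55.9430 / 1.6900 = 33.10

33.10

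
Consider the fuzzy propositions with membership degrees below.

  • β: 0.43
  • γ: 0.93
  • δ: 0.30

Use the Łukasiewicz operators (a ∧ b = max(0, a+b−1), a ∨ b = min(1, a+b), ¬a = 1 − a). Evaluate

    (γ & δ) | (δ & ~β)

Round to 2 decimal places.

γ & δ = max(0, a+b−1) on (0.93, 0.30) = 0.23
~β = 1 − 0.43 = 0.57
δ & ~β = max(0, a+b−1) on (0.30, 0.57) = 0.00
(γ & δ) | (δ & ~β) = min(1, a+b) on (0.23, 0.00) = 0.23

0.23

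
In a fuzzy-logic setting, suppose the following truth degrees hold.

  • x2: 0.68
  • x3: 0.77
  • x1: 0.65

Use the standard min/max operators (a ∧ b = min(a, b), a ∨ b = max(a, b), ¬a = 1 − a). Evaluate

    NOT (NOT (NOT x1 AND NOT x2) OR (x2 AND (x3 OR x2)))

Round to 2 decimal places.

NOT x1 = 1 − 0.65 = 0.35
NOT x2 = 1 − 0.68 = 0.32
NOT x1 AND NOT x2 = min(a, b) on (0.35, 0.32) = 0.32
NOT (NOT x1 AND NOT x2) = 1 − 0.32 = 0.68
x3 OR x2 = max(a, b) on (0.77, 0.68) = 0.77
x2 AND (x3 OR x2) = min(a, b) on (0.68, 0.77) = 0.68
NOT (NOT x1 AND NOT x2) OR (x2 AND (x3 OR x2)) = max(a, b) on (0.68, 0.68) = 0.68
NOT (NOT (NOT x1 AND NOT x2) OR (x2 AND (x3 OR x2))) = 1 − 0.68 = 0.32

0.32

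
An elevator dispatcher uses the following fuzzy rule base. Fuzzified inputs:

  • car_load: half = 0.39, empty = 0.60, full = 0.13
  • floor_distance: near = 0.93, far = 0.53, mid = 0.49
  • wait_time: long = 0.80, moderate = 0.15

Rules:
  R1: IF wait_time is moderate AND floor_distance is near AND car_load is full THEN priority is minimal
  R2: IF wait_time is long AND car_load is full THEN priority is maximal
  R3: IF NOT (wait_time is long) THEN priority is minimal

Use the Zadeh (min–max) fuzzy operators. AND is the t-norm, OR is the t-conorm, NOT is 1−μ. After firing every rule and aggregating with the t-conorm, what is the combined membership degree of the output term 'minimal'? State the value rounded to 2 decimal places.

R1: moderate=0.15, near=0.93, full=0.13; AND[min(a, b)] → w = 0.13
R2: long=0.80, full=0.13; AND[min(a, b)] → w = 0.13
R3: ¬long=1−0.80=0.20 → w = 0.20
Rules with consequent 'minimal': {R1, R3} → strengths 0.13, 0.20
Aggregate via t-conorm [max(a, b)]: 0.20

0.20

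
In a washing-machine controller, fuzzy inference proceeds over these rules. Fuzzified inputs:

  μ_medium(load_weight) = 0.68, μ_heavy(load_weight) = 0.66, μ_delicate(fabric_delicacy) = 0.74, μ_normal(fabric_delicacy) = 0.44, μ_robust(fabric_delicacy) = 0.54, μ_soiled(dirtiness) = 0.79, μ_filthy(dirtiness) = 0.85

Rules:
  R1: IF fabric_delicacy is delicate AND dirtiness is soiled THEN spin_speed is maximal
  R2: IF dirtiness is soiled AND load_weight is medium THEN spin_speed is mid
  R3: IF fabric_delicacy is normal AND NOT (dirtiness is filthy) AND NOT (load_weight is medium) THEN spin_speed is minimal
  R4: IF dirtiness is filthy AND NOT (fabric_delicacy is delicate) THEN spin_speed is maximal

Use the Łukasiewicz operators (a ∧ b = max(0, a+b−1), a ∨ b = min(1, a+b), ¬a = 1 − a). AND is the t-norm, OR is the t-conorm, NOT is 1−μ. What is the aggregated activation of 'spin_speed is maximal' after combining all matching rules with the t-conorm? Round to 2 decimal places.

R1: delicate=0.74, soiled=0.79; AND[max(0, a+b−1)] → w = 0.53
R2: soiled=0.79, medium=0.68; AND[max(0, a+b−1)] → w = 0.47
R3: normal=0.44, ¬filthy=1−0.85=0.15, ¬medium=1−0.68=0.32; AND[max(0, a+b−1)] → w = 0.00
R4: filthy=0.85, ¬delicate=1−0.74=0.26; AND[max(0, a+b−1)] → w = 0.11
Rules with consequent 'maximal': {R1, R4} → strengths 0.53, 0.11
Aggregate via t-conorm [min(1, a+b)]: 0.64

0.64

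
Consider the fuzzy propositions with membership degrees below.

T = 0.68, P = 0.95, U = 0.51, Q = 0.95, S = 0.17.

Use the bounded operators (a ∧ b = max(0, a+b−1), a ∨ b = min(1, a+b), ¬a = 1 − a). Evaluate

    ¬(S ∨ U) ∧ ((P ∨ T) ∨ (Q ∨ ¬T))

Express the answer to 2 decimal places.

S ∨ U = min(1, a+b) on (0.17, 0.51) = 0.68
¬(S ∨ U) = 1 − 0.68 = 0.32
P ∨ T = min(1, a+b) on (0.95, 0.68) = 1.00
¬T = 1 − 0.68 = 0.32
Q ∨ ¬T = min(1, a+b) on (0.95, 0.32) = 1.00
(P ∨ T) ∨ (Q ∨ ¬T) = min(1, a+b) on (1.00, 1.00) = 1.00
¬(S ∨ U) ∧ ((P ∨ T) ∨ (Q ∨ ¬T)) = max(0, a+b−1) on (0.32, 1.00) = 0.32

0.32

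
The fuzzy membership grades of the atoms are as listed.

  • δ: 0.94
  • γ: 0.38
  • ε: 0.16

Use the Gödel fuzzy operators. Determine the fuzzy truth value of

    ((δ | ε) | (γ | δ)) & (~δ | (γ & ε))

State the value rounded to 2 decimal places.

0.16

δ | ε = max(a, b) on (0.94, 0.16) = 0.94
γ | δ = max(a, b) on (0.38, 0.94) = 0.94
(δ | ε) | (γ | δ) = max(a, b) on (0.94, 0.94) = 0.94
~δ = 1 − 0.94 = 0.06
γ & ε = min(a, b) on (0.38, 0.16) = 0.16
~δ | (γ & ε) = max(a, b) on (0.06, 0.16) = 0.16
((δ | ε) | (γ | δ)) & (~δ | (γ & ε)) = min(a, b) on (0.94, 0.16) = 0.16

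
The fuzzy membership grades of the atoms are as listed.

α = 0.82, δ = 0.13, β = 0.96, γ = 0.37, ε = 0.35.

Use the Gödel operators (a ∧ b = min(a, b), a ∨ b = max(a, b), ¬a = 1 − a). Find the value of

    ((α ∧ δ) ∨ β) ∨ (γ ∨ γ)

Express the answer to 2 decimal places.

0.96

α ∧ δ = min(a, b) on (0.82, 0.13) = 0.13
(α ∧ δ) ∨ β = max(a, b) on (0.13, 0.96) = 0.96
γ ∨ γ = max(a, b) on (0.37, 0.37) = 0.37
((α ∧ δ) ∨ β) ∨ (γ ∨ γ) = max(a, b) on (0.96, 0.37) = 0.96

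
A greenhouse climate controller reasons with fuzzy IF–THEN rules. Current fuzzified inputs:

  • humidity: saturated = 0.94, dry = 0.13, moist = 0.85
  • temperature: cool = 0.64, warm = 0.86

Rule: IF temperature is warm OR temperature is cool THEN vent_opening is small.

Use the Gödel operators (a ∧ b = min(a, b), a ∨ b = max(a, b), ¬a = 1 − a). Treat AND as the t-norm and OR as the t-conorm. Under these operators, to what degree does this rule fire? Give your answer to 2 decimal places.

0.86

firing strength: warm=0.86, cool=0.64; OR[max(a, b)] → w = 0.86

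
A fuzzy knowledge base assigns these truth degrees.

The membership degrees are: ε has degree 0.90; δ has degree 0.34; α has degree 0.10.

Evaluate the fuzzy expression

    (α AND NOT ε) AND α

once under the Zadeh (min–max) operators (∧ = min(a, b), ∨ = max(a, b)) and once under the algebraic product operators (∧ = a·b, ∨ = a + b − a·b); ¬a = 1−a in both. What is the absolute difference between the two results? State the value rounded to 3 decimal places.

0.099

Under Zadeh (min–max):
  NOT ε = 1 − 0.90 = 0.10
  α AND NOT ε = min(a, b) on (0.10, 0.10) = 0.10
  (α AND NOT ε) AND α = min(a, b) on (0.10, 0.10) = 0.10
  → value = 0.1000
Under algebraic product:
  NOT ε = 1 − 0.9000 = 0.1000
  α AND NOT ε = a·b on (0.1000, 0.1000) = 0.0100
  (α AND NOT ε) AND α = a·b on (0.0100, 0.1000) = 0.0010
  → value = 0.0010
|0.1000 − 0.0010| = 0.099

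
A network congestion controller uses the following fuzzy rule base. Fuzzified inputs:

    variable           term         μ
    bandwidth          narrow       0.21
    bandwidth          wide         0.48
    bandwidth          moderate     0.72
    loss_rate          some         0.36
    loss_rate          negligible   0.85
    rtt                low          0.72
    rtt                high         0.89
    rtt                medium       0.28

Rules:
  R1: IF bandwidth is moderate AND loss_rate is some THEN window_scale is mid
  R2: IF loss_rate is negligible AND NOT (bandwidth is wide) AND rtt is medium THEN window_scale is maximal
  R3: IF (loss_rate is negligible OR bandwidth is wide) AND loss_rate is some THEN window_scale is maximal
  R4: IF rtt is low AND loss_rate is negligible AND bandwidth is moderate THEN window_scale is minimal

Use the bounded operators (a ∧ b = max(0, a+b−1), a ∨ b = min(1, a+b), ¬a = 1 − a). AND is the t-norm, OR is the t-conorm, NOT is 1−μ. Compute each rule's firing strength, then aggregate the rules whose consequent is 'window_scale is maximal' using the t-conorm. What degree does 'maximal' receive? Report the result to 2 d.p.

0.36

R1: moderate=0.72, some=0.36; AND[max(0, a+b−1)] → w = 0.08
R2: negligible=0.85, ¬wide=1−0.48=0.52, medium=0.28; AND[max(0, a+b−1)] → w = 0.00
R3: (negligible=0.85 OR wide=0.48) = 1.00; AND[max(0, a+b−1)] with some=0.36 → w = 0.36
R4: low=0.72, negligible=0.85, moderate=0.72; AND[max(0, a+b−1)] → w = 0.29
Rules with consequent 'maximal': {R2, R3} → strengths 0.00, 0.36
Aggregate via t-conorm [min(1, a+b)]: 0.36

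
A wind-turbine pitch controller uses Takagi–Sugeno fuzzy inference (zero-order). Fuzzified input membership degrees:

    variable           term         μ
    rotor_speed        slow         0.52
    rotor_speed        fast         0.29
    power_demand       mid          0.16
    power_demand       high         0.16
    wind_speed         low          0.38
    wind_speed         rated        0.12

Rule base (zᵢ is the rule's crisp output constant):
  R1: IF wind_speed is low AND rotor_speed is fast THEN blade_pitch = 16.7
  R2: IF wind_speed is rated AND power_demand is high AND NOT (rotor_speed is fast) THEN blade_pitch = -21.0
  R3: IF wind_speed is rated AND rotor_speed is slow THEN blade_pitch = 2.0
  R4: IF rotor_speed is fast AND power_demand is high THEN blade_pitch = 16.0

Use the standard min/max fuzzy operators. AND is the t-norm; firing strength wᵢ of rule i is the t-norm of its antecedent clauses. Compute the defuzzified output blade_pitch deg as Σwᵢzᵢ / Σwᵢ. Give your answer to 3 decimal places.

R1 (z=16.7): low=0.38, fast=0.29; AND[min(a, b)] → w = 0.29
R2 (z=-21.0): rated=0.12, high=0.16, ¬fast=1−0.29=0.71; AND[min(a, b)] → w = 0.12
R3 (z=2.0): rated=0.12, slow=0.52; AND[min(a, b)] → w = 0.12
R4 (z=16.0): fast=0.29, high=0.16; AND[min(a, b)] → w = 0.16
Weighted average = (0.29·16.7 + 0.12·-21.0 + 0.12·2.0 + 0.16·16.0) / (0.29 + 0.12 + 0.12 + 0.16)
  = 5.1230 / 0.6900 = 7.425

7.425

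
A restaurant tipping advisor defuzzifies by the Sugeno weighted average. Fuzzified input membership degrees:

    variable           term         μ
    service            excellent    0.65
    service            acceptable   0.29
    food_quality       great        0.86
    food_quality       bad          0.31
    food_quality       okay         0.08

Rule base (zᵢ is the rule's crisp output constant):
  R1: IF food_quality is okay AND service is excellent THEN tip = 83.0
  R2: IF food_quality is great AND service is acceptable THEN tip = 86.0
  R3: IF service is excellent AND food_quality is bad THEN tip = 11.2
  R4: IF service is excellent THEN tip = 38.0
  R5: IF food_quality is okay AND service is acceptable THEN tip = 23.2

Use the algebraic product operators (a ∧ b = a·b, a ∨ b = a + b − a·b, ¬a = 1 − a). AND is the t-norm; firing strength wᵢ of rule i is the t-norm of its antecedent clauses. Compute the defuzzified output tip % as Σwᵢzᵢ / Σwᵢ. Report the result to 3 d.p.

45.285

R1 (z=83.0): okay=0.08, excellent=0.65; AND[a·b] → w = 0.0520
R2 (z=86.0): great=0.86, acceptable=0.29; AND[a·b] → w = 0.2494
R3 (z=11.2): excellent=0.65, bad=0.31; AND[a·b] → w = 0.2015
R4 (z=38.0): excellent=0.65 → w = 0.6500
R5 (z=23.2): okay=0.08, acceptable=0.29; AND[a·b] → w = 0.0232
Weighted average = (0.0520·83.0 + 0.2494·86.0 + 0.2015·11.2 + 0.6500·38.0 + 0.0232·23.2) / (0.0520 + 0.2494 + 0.2015 + 0.6500 + 0.0232)
  = 53.2594 / 1.1761 = 45.285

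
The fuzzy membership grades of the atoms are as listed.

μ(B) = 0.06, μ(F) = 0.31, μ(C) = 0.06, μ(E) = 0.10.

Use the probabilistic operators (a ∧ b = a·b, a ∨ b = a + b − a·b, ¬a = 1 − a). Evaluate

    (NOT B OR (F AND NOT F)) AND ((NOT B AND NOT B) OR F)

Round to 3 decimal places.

NOT B = 1 − 0.0600 = 0.9400
NOT F = 1 − 0.3100 = 0.6900
F AND NOT F = a·b on (0.3100, 0.6900) = 0.2139
NOT B OR (F AND NOT F) = a + b − a·b on (0.9400, 0.2139) = 0.9528
NOT B = 1 − 0.0600 = 0.9400
NOT B = 1 − 0.0600 = 0.9400
NOT B AND NOT B = a·b on (0.9400, 0.9400) = 0.8836
(NOT B AND NOT B) OR F = a + b − a·b on (0.8836, 0.3100) = 0.9197
(NOT B OR (F AND NOT F)) AND ((NOT B AND NOT B) OR F) = a·b on (0.9528, 0.9197) = 0.8763

0.876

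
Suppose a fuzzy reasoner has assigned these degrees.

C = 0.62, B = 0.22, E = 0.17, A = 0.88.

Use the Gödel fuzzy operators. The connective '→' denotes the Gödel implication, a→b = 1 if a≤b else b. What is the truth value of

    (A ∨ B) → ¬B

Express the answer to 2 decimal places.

A ∨ B = max(a, b) on (0.88, 0.22) = 0.88
¬B = 1 − 0.22 = 0.78
(A ∨ B) → ¬B  [Gödel: 1 if a≤b else b] with a=0.88, b=0.78 → 0.78

0.78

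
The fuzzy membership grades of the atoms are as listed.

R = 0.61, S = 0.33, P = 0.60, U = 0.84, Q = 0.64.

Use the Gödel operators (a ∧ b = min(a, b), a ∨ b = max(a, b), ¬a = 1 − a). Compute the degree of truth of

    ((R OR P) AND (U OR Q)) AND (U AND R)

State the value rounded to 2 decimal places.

0.61

R OR P = max(a, b) on (0.61, 0.60) = 0.61
U OR Q = max(a, b) on (0.84, 0.64) = 0.84
(R OR P) AND (U OR Q) = min(a, b) on (0.61, 0.84) = 0.61
U AND R = min(a, b) on (0.84, 0.61) = 0.61
((R OR P) AND (U OR Q)) AND (U AND R) = min(a, b) on (0.61, 0.61) = 0.61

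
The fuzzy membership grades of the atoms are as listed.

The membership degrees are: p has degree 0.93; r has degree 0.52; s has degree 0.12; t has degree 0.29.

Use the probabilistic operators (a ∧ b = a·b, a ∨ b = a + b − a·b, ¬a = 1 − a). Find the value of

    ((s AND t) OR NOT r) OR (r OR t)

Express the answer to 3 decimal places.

0.829

s AND t = a·b on (0.1200, 0.2900) = 0.0348
NOT r = 1 − 0.5200 = 0.4800
(s AND t) OR NOT r = a + b − a·b on (0.0348, 0.4800) = 0.4981
r OR t = a + b − a·b on (0.5200, 0.2900) = 0.6592
((s AND t) OR NOT r) OR (r OR t) = a + b − a·b on (0.4981, 0.6592) = 0.8290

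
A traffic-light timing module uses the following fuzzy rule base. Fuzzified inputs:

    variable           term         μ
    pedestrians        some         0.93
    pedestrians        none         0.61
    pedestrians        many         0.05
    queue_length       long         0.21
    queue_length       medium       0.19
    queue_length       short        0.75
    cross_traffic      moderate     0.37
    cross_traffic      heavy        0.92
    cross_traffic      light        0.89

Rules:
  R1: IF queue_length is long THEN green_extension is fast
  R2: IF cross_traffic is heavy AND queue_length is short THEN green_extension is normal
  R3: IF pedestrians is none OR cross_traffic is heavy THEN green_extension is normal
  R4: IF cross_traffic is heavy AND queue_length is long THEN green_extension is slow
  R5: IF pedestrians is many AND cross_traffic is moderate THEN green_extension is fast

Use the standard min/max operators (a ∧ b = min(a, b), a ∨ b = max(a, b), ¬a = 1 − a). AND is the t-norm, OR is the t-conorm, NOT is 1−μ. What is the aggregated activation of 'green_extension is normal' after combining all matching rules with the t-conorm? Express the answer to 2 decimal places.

R1: long=0.21 → w = 0.21
R2: heavy=0.92, short=0.75; AND[min(a, b)] → w = 0.75
R3: none=0.61, heavy=0.92; OR[max(a, b)] → w = 0.92
R4: heavy=0.92, long=0.21; AND[min(a, b)] → w = 0.21
R5: many=0.05, moderate=0.37; AND[min(a, b)] → w = 0.05
Rules with consequent 'normal': {R2, R3} → strengths 0.75, 0.92
Aggregate via t-conorm [max(a, b)]: 0.92

0.92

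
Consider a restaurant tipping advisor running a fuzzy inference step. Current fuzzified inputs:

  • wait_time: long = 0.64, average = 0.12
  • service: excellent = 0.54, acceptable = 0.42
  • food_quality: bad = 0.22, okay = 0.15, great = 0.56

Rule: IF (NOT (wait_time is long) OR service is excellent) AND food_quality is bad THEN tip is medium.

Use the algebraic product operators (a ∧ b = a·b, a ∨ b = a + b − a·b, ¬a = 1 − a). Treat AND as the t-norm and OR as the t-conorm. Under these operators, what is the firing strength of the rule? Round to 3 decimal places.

0.155

firing strength: (¬long=1−0.64=0.36 OR excellent=0.54) = 0.7056; AND[a·b] with bad=0.22 → w = 0.1552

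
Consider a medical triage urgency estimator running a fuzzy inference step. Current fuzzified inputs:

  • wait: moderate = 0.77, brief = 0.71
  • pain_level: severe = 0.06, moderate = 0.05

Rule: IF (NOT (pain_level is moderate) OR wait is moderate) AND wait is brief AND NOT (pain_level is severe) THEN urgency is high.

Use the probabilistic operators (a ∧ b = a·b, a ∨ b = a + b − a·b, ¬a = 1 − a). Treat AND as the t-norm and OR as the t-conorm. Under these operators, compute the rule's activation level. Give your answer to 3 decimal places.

0.660

firing strength: (¬moderate=1−0.05=0.95 OR moderate=0.77) = 0.9885; AND[a·b] with brief=0.71, ¬severe=1−0.06=0.94 → w = 0.6597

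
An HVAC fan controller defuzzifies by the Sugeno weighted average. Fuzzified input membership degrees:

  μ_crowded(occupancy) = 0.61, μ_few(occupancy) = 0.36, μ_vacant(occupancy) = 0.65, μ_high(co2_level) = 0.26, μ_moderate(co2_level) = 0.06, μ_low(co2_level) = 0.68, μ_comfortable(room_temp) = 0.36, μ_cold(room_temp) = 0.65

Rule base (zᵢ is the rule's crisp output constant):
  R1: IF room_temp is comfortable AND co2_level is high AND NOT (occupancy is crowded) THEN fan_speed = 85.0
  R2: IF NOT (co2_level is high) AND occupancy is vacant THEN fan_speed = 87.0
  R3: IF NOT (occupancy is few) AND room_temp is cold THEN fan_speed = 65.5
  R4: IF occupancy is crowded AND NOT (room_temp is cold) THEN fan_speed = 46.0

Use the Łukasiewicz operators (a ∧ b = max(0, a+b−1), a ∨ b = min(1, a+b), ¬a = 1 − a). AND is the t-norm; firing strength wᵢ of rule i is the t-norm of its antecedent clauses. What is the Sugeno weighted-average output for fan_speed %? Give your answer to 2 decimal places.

77.83

R1 (z=85.0): comfortable=0.36, high=0.26, ¬crowded=1−0.61=0.39; AND[max(0, a+b−1)] → w = 0.00
R2 (z=87.0): ¬high=1−0.26=0.74, vacant=0.65; AND[max(0, a+b−1)] → w = 0.39
R3 (z=65.5): ¬few=1−0.36=0.64, cold=0.65; AND[max(0, a+b−1)] → w = 0.29
R4 (z=46.0): crowded=0.61, ¬cold=1−0.65=0.35; AND[max(0, a+b−1)] → w = 0.00
Weighted average = (0.00·85.0 + 0.39·87.0 + 0.29·65.5 + 0.00·46.0) / (0.00 + 0.39 + 0.29 + 0.00)
  = 52.9250 / 0.6800 = 77.83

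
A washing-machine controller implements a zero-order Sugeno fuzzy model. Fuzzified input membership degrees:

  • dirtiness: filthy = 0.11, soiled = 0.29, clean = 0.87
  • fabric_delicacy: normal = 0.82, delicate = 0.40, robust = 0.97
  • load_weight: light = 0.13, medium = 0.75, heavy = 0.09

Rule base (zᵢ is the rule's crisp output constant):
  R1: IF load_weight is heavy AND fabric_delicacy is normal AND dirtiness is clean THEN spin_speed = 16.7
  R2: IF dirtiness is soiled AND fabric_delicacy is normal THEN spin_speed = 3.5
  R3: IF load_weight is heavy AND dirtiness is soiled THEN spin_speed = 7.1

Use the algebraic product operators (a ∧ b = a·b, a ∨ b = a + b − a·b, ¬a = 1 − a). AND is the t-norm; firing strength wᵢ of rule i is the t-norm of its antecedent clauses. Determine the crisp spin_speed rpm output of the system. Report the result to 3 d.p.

R1 (z=16.7): heavy=0.09, normal=0.82, clean=0.87; AND[a·b] → w = 0.0642
R2 (z=3.5): soiled=0.29, normal=0.82; AND[a·b] → w = 0.2378
R3 (z=7.1): heavy=0.09, soiled=0.29; AND[a·b] → w = 0.0261
Weighted average = (0.0642·16.7 + 0.2378·3.5 + 0.0261·7.1) / (0.0642 + 0.2378 + 0.0261)
  = 2.0899 / 0.3281 = 6.369

6.369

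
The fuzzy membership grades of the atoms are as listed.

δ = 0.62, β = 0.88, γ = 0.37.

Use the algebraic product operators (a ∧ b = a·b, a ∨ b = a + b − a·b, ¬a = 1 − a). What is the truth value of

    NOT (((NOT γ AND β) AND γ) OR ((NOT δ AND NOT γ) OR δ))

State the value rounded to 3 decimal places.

0.230

NOT γ = 1 − 0.3700 = 0.6300
NOT γ AND β = a·b on (0.6300, 0.8800) = 0.5544
(NOT γ AND β) AND γ = a·b on (0.5544, 0.3700) = 0.2051
NOT δ = 1 − 0.6200 = 0.3800
NOT γ = 1 − 0.3700 = 0.6300
NOT δ AND NOT γ = a·b on (0.3800, 0.6300) = 0.2394
(NOT δ AND NOT γ) OR δ = a + b − a·b on (0.2394, 0.6200) = 0.7110
((NOT γ AND β) AND γ) OR ((NOT δ AND NOT γ) OR δ) = a + b − a·b on (0.2051, 0.7110) = 0.7703
NOT (((NOT γ AND β) AND γ) OR ((NOT δ AND NOT γ) OR δ)) = 1 − 0.7703 = 0.2297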